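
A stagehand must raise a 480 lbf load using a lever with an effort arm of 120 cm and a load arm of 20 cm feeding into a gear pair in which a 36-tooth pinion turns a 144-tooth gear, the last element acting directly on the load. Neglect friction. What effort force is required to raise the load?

20 lbf

Lever MA = effort arm / load arm = 120/20 = 6.
Gear pair MA = 144/36 = 4.
Combined ideal MA = 6 × 4 = 24.
Effort = load / MA = 480 / 24 = 20 lbf.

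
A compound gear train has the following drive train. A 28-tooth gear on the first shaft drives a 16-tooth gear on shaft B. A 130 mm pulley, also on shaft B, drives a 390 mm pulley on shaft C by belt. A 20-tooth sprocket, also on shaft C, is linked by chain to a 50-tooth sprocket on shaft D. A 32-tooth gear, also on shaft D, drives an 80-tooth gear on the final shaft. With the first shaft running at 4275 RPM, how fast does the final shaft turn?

the first shaft → shaft B (gear mesh, 16/28): 4275 ÷ 0.57143 = 7481.2 RPM
shaft B → shaft C (belt, 390/130): 7481.2 ÷ 3 = 2493.8 RPM
shaft C → shaft D (chain, 50/20): 2493.8 ÷ 2.5 = 997.5 RPM
shaft D → the final shaft (gear mesh, 80/32): 997.5 ÷ 2.5 = 399 RPM

399 RPM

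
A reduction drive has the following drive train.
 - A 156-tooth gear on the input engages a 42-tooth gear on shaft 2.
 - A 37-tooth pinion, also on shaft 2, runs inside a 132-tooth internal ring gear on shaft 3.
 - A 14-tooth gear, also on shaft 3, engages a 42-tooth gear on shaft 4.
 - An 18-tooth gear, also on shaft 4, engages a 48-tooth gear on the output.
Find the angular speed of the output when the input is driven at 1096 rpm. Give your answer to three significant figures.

gear mesh 42/156 = 0.26923 → 1096/0.26923 = 4070.9 rpm
internal gear 132/37 = 3.5676 → 4070.9/3.5676 = 1141.1 rpm
gear mesh 42/14 = 3 → 1141.1/3 = 380.36 rpm
gear mesh 48/18 = 2.6667 → 380.36/2.6667 = 142.63 rpm

143 rpm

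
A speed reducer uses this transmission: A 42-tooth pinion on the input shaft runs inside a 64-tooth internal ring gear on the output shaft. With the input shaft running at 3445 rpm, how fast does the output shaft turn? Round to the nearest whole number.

2261 rpm

internal gear 64/42 = 1.5238 → 3445/1.5238 = 2260.8 rpm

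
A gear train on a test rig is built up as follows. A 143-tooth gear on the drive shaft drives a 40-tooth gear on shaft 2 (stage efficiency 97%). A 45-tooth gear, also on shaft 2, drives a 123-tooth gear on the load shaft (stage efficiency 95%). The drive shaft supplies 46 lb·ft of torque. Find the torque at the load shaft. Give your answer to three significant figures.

32.4 lb·ft

gear mesh 40/143 = 0.27972 → τ = 46·0.27972·0.97 = 12.481 lb·ft
gear mesh 123/45 = 2.7333 → τ = 12.481·2.7333·0.95 = 32.409 lb·ft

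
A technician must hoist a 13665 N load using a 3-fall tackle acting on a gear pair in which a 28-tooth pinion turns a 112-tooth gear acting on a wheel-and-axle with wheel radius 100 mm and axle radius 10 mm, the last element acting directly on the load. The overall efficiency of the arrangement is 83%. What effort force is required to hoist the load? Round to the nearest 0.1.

Block-and-tackle MA = number of supporting rope parts = 3.
Gear pair MA = 112/28 = 4.
Wheel-and-axle MA = R/r = 100/10 = 10.
Combined ideal MA = 3 × 4 × 10 = 120.
Actual MA = 120 × 0.83 = 99.6.
Effort = load / actual MA = 13665 / 99.6 = 137.2 N.

137.2 N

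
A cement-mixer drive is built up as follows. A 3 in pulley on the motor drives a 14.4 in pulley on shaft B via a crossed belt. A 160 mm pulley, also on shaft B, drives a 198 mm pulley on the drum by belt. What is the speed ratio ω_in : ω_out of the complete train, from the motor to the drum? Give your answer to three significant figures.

Each stage contributes driven/driver: belt 14.4/3 = 4.8, belt 198/160 = 1.2375.
Overall: 4.8 × 1.2375 = 5.94.

5.94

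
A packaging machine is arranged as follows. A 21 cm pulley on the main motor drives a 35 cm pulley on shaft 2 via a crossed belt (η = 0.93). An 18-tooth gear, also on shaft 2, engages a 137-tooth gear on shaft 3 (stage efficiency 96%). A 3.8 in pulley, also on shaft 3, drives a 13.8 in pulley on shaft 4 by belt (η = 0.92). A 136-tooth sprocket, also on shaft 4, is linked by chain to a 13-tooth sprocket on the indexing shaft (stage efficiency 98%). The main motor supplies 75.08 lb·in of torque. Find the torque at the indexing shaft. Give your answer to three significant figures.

266 lb·in

After the belt (35/21): 75.08 × 1.6667 × 0.93 = 116.37 lb·in
After the gear mesh (137/18): 116.37 × 7.6111 × 0.96 = 850.31 lb·in
After the belt (13.8/3.8): 850.31 × 3.6316 × 0.92 = 2840.9 lb·in
After the chain (13/136): 2840.9 × 0.095588 × 0.98 = 266.13 lb·in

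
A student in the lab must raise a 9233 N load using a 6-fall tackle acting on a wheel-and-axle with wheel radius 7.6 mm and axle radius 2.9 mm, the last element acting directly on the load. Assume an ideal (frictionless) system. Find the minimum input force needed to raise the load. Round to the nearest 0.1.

Block-and-tackle MA = number of supporting rope parts = 6.
Wheel-and-axle MA = R/r = 7.6/2.9 = 2.6207.
Combined ideal MA = 6 × 2.6207 = 15.724.
Effort = load / MA = 9233 / 15.724 = 587.19 N.

587.2 N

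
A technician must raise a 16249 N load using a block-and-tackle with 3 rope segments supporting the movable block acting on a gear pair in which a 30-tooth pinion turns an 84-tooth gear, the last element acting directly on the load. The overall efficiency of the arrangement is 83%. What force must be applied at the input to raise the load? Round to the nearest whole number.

2331 N

Block-and-tackle MA = number of supporting rope parts = 3.
Gear pair MA = 84/30 = 2.8.
Combined ideal MA = 3 × 2.8 = 8.4.
Actual MA = 8.4 × 0.83 = 6.972.
Effort = load / actual MA = 16249 / 6.972 = 2330.6 N.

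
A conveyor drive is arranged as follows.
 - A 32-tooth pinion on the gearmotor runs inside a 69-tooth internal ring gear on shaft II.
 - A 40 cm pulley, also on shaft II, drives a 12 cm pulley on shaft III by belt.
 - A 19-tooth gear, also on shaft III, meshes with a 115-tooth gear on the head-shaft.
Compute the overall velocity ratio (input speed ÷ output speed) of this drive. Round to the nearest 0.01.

Each stage contributes driven/driver: internal gear 69/32 = 2.1562, belt 12/40 = 0.3, gear mesh 115/19 = 6.0526.
Overall: 2.1562 × 0.3 × 6.0526 = 3.9153.

3.92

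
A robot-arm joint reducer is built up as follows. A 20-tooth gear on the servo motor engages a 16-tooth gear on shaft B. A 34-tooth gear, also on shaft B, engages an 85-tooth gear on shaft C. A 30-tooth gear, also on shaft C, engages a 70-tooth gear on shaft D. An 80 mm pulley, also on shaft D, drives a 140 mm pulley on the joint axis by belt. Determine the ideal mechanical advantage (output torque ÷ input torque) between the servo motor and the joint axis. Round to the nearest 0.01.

Each stage contributes driven/driver: gear mesh 16/20 = 0.8, gear mesh 85/34 = 2.5, gear mesh 70/30 = 2.3333, belt 140/80 = 1.75.
Overall: 0.8 × 2.5 × 2.3333 × 1.75 = 8.1667.

8.17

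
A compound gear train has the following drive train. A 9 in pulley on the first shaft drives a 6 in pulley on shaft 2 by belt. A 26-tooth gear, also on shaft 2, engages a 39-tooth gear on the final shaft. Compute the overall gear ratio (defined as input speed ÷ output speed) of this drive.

1

Each stage contributes driven/driver: belt 6/9 = 0.66667, gear mesh 39/26 = 1.5.
Overall: 0.66667 × 1.5 = 1.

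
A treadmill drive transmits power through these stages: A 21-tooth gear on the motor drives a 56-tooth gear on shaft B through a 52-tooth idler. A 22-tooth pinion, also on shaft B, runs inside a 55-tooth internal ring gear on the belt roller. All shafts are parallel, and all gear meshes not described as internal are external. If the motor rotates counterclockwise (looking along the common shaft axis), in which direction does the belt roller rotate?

counterclockwise

the motor → shaft B: driver → idler → driven is 2 external meshes, 2 reversals → CCW.
shaft B → the belt roller: internal mesh, same direction → CCW.
2 reversals in total — an even number — so the belt roller turns the same way as the motor.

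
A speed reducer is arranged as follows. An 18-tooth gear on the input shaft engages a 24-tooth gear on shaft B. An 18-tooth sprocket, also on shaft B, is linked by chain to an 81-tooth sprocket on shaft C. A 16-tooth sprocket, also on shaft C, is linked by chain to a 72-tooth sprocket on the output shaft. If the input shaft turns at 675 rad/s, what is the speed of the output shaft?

the input shaft → shaft B (gear mesh, 24/18): 675 ÷ 1.3333 = 506.25 rad/s
shaft B → shaft C (chain, 81/18): 506.25 ÷ 4.5 = 112.5 rad/s
shaft C → the output shaft (chain, 72/16): 112.5 ÷ 4.5 = 25 rad/s

25 rad/s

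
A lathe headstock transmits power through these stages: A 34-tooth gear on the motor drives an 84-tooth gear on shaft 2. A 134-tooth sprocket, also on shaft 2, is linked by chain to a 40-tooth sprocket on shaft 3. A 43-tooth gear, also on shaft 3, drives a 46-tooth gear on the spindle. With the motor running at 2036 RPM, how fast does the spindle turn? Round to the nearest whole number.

2581 RPM

Gear mesh: ratio = 84/34 = 2.4706, so shaft 2 turns at 2036 / 2.4706 = 824.1 RPM.
Chain: ratio = 40/134 = 0.29851, so shaft 3 turns at 824.1 / 0.29851 = 2760.7 RPM.
Gear mesh: ratio = 46/43 = 1.0698, so the spindle turns at 2760.7 / 1.0698 = 2580.7 RPM.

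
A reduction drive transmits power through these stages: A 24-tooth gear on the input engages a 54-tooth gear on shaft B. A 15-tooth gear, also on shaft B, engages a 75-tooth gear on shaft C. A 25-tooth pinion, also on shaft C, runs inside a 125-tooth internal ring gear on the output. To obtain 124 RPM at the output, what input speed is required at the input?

6975 RPM

Overall ratio R = 2.25 × 5 × 5 = 56.25.
Required input speed = output speed × R = 124 × 56.25 = 6975 RPM.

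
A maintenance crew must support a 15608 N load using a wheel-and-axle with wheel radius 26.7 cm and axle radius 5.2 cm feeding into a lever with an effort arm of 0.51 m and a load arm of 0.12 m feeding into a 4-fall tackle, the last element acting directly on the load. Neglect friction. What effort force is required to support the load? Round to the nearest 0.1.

178.8 N

Wheel-and-axle MA = R/r = 26.7/5.2 = 5.1346.
Lever MA = effort arm / load arm = 0.51/0.12 = 4.25.
Block-and-tackle MA = number of supporting rope parts = 4.
Combined ideal MA = 5.1346 × 4.25 × 4 = 87.288.
Effort = load / MA = 15608 / 87.288 = 178.81 N.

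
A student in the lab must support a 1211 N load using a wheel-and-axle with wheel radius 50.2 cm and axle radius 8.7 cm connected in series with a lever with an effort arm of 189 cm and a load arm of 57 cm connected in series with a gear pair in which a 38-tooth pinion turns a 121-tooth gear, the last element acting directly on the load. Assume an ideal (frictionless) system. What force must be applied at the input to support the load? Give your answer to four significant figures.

19.88 N

Wheel-and-axle MA = R/r = 50.2/8.7 = 5.7701.
Lever MA = effort arm / load arm = 189/57 = 3.3158.
Gear pair MA = 121/38 = 3.1842.
Combined ideal MA = 5.7701 × 3.3158 × 3.1842 = 60.922.
Effort = load / MA = 1211 / 60.922 = 19.878 N.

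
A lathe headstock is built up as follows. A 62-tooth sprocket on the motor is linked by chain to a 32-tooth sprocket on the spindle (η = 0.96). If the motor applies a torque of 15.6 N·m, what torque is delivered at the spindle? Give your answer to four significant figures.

7.730 N·m

chain 32/62 = 0.51613 → τ = 15.6·0.51613·0.96 = 7.7295 N·m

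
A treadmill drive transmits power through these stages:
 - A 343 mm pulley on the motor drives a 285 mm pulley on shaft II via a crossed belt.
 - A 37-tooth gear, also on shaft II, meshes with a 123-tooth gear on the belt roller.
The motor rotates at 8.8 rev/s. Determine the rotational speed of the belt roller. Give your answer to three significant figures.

3.19 rev/s

the motor → shaft II (belt, 285/343): 8.8 ÷ 0.8309 = 10.591 rev/s
shaft II → the belt roller (gear mesh, 123/37): 10.591 ÷ 3.3243 = 3.1859 rev/s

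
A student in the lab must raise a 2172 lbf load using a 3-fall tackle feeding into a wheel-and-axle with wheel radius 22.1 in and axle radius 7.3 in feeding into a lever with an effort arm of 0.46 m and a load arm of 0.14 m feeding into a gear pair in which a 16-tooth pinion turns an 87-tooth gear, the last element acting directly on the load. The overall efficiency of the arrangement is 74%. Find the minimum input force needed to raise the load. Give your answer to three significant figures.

Block-and-tackle MA = number of supporting rope parts = 3.
Wheel-and-axle MA = R/r = 22.1/7.3 = 3.0274.
Lever MA = effort arm / load arm = 0.46/0.14 = 3.2857.
Gear pair MA = 87/16 = 5.4375.
Combined ideal MA = 3 × 3.0274 × 3.2857 × 5.4375 = 162.26.
Actual MA = 162.26 × 0.74 = 120.07.
Effort = load / actual MA = 2172 / 120.07 = 18.089 lbf.

18.1 lbf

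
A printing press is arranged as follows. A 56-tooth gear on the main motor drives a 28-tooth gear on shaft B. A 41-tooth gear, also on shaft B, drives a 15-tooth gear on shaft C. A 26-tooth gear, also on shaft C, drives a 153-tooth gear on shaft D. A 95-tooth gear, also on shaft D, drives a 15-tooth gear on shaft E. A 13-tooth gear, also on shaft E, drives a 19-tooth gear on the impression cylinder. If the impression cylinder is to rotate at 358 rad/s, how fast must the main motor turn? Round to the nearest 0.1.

Overall ratio R = 0.5 × 0.36585 × 5.8846 × 0.15789 × 1.4615 = 0.24841.
Required input speed = output speed × R = 358 × 0.24841 = 88.932 rad/s.

88.9 rad/s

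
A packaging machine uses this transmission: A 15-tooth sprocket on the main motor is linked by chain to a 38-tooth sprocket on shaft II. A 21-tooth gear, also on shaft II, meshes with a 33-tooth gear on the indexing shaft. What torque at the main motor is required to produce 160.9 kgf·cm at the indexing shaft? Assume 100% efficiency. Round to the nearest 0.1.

40.4 kgf·cm

Overall ratio R = 2.5333 × 1.5714 = 3.981.
Input torque = output torque / R = 160.9 / 3.981 = 40.417 kgf·cm.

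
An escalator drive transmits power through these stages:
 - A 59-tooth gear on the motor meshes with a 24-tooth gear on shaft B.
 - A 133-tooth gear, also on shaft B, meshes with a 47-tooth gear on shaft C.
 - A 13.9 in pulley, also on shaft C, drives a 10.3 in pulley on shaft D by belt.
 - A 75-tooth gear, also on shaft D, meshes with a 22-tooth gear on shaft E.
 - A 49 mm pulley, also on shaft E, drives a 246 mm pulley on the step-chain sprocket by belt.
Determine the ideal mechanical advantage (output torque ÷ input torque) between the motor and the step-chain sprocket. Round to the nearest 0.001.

0.157

Each stage contributes driven/driver: gear mesh 24/59 = 0.40678, gear mesh 47/133 = 0.35338, belt 10.3/13.9 = 0.74101, gear mesh 22/75 = 0.29333, belt 246/49 = 5.0204.
Overall: 0.40678 × 0.35338 × 0.74101 × 0.29333 × 5.0204 = 0.15687.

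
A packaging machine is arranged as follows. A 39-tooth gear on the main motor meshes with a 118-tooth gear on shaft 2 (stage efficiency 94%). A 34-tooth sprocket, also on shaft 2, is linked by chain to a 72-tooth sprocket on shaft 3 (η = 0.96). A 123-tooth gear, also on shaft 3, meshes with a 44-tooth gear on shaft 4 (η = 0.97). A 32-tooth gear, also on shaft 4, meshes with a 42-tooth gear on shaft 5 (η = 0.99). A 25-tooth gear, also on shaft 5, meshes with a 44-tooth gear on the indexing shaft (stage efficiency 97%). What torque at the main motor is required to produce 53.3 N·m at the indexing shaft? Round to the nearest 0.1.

Overall ratio R = 3.0256 × 2.1176 × 0.35772 × 1.3125 × 1.76 = 5.2946; overall efficiency η = 0.94 × 0.96 × 0.97 × 0.99 × 0.97 = 0.8406.
Input torque = output torque / (R × η) = 53.3 / (5.2946 × 0.8406) = 11.976 N·m.

12.0 N·m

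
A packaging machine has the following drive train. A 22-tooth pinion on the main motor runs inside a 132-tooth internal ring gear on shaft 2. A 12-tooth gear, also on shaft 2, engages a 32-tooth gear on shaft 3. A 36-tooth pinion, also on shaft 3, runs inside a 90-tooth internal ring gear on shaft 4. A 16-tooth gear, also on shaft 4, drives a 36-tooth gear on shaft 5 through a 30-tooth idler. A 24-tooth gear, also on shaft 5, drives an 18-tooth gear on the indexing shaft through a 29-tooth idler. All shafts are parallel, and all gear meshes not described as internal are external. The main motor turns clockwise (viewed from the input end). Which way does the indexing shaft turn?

the main motor → shaft 2: internal mesh, same direction → CW.
shaft 2 → shaft 3: external mesh, 1 reversal → CCW.
shaft 3 → shaft 4: internal mesh, same direction → CCW.
shaft 4 → shaft 5: driver → idler → driven is 2 external meshes, 2 reversals → CCW.
shaft 5 → the indexing shaft: driver → idler → driven is 2 external meshes, 2 reversals → CCW.
5 reversals in total — an odd number — so the indexing shaft turns opposite to the main motor.

counterclockwise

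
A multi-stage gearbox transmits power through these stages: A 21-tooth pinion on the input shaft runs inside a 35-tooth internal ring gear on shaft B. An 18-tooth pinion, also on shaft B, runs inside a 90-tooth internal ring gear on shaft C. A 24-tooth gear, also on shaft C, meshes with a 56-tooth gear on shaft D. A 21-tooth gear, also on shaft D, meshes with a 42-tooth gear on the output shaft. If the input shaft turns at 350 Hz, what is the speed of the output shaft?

internal gear 35/21 = 1.6667 → 350/1.6667 = 210 Hz
internal gear 90/18 = 5 → 210/5 = 42 Hz
gear mesh 56/24 = 2.3333 → 42/2.3333 = 18 Hz
gear mesh 42/21 = 2 → 18/2 = 9 Hz

9 Hz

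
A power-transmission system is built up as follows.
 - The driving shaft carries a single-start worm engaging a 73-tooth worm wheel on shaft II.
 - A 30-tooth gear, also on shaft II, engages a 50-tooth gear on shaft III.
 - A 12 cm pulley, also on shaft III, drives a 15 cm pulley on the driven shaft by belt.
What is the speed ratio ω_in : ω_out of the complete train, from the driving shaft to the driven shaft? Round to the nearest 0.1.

152.1

Each stage contributes driven/driver: worm 73/1 = 73, gear mesh 50/30 = 1.6667, belt 15/12 = 1.25.
Overall: 73 × 1.6667 × 1.25 = 152.08.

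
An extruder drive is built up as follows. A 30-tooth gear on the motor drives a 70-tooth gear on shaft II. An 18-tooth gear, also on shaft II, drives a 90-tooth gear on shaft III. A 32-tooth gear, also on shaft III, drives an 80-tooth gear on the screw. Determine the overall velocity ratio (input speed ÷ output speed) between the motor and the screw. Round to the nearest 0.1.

Each stage contributes driven/driver: gear mesh 70/30 = 2.3333, gear mesh 90/18 = 5, gear mesh 80/32 = 2.5.
Overall: 2.3333 × 5 × 2.5 = 29.167.

29.2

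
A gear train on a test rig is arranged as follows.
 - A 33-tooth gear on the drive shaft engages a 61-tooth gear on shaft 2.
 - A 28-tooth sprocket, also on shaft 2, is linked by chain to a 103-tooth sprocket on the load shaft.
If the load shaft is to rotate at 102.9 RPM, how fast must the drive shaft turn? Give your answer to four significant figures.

Overall ratio R = 1.8485 × 3.6786 = 6.7998.
Required input speed = output speed × R = 102.9 × 6.7998 = 699.7 RPM.

699.7 RPM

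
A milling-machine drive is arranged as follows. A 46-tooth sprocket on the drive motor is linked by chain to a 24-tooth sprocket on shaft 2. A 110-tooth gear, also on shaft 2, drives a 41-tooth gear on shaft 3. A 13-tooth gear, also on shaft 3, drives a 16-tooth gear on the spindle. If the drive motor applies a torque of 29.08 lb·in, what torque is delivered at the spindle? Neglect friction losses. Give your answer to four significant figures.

After the chain (24/46): 29.08 × 0.52174 = 15.172 lb·in
After the gear mesh (41/110): 15.172 × 0.37273 = 5.6551 lb·in
After the gear mesh (16/13): 5.6551 × 1.2308 = 6.9601 lb·in

6.960 lb·in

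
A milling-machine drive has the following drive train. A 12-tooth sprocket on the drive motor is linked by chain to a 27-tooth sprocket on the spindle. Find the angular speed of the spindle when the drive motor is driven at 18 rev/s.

8 rev/s

the drive motor → the spindle (chain, 27/12): 18 ÷ 2.25 = 8 rev/s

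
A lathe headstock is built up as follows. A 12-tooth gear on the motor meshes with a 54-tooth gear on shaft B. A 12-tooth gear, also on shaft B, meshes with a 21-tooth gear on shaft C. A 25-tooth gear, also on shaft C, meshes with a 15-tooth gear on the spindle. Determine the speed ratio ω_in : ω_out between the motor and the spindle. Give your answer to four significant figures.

Each stage contributes driven/driver: gear mesh 54/12 = 4.5, gear mesh 21/12 = 1.75, gear mesh 15/25 = 0.6.
Overall: 4.5 × 1.75 × 0.6 = 4.725.

4.725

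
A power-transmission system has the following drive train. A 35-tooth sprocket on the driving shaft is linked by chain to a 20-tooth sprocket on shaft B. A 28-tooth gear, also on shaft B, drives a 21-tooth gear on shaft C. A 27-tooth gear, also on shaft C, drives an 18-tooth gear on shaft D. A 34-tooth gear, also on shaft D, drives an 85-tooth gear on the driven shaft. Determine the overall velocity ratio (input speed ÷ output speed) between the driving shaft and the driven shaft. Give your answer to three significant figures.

Each stage contributes driven/driver: chain 20/35 = 0.57143, gear mesh 21/28 = 0.75, gear mesh 18/27 = 0.66667, gear mesh 85/34 = 2.5.
Overall: 0.57143 × 0.75 × 0.66667 × 2.5 = 0.71429.

0.714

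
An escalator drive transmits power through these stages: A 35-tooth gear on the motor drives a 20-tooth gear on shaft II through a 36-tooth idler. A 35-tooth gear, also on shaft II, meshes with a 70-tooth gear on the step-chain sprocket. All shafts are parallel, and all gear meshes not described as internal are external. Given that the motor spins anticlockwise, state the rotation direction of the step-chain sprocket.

the motor → shaft II: driver → idler → driven is 2 external meshes, 2 reversals → CCW.
shaft II → the step-chain sprocket: external mesh, 1 reversal → CW.
3 reversals in total — an odd number — so the step-chain sprocket turns opposite to the motor.

clockwise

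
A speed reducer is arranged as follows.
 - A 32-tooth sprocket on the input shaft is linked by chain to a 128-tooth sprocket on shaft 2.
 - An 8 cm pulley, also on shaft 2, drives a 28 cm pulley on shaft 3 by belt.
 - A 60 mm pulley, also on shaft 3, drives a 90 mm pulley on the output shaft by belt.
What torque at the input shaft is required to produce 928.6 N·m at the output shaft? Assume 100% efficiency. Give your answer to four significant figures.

Overall ratio R = 4 × 3.5 × 1.5 = 21.
Input torque = output torque / R = 928.6 / 21 = 44.219 N·m.

44.22 N·m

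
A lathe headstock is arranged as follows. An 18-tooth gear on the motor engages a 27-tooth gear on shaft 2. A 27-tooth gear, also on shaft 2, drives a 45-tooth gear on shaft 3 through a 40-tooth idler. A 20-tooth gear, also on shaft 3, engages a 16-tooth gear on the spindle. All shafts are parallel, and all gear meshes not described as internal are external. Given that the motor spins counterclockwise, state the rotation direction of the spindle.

counterclockwise

the motor → shaft 2: external mesh, 1 reversal → CW.
shaft 2 → shaft 3: driver → idler → driven is 2 external meshes, 2 reversals → CW.
shaft 3 → the spindle: external mesh, 1 reversal → CCW.
4 reversals in total — an even number — so the spindle turns the same way as the motor.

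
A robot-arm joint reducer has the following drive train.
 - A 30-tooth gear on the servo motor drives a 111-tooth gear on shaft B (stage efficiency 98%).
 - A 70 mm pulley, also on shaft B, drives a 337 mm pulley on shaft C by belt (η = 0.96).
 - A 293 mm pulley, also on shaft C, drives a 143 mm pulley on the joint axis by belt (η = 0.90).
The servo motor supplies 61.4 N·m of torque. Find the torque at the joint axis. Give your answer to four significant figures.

After the gear mesh (111/30): 61.4 × 3.7 × 0.98 = 222.64 N·m
After the belt (337/70): 222.64 × 4.8143 × 0.96 = 1029 N·m
After the belt (143/293): 1029 × 0.48805 × 0.90 = 451.97 N·m

452.0 N·m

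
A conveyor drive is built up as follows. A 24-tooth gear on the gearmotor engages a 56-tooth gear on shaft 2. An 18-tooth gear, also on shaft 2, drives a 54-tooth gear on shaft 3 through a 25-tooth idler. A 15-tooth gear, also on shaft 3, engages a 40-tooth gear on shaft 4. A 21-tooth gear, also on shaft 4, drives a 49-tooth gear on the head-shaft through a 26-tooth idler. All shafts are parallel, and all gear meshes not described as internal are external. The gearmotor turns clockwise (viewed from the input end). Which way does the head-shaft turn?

the gearmotor → shaft 2: external mesh, 1 reversal → CCW.
shaft 2 → shaft 3: driver → idler → driven is 2 external meshes, 2 reversals → CCW.
shaft 3 → shaft 4: external mesh, 1 reversal → CW.
shaft 4 → the head-shaft: driver → idler → driven is 2 external meshes, 2 reversals → CW.
6 reversals in total — an even number — so the head-shaft turns the same way as the gearmotor.

clockwise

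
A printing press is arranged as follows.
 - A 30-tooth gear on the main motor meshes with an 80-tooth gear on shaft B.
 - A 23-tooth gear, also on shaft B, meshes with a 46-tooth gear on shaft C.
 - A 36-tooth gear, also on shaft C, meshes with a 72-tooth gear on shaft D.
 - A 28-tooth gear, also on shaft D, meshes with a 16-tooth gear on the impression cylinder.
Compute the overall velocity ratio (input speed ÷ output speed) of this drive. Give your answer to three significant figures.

6.10

Each stage contributes driven/driver: gear mesh 80/30 = 2.6667, gear mesh 46/23 = 2, gear mesh 72/36 = 2, gear mesh 16/28 = 0.57143.
Overall: 2.6667 × 2 × 2 × 0.57143 = 6.0952.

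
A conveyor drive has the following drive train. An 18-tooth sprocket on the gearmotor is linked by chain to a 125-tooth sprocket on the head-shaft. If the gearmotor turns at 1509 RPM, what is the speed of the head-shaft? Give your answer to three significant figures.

217 RPM

chain 125/18 = 6.9444 → 1509/6.9444 = 217.3 RPM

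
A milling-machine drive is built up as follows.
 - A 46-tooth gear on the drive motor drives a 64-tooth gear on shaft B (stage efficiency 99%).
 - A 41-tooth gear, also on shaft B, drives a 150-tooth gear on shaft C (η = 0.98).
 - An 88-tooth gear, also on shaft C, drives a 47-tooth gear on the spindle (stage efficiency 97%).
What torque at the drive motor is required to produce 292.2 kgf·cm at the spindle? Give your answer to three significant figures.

114 kgf·cm

Overall ratio R = 1.3913 × 3.6585 × 0.53409 = 2.7186; overall efficiency η = 0.99 × 0.98 × 0.97 = 0.9411.
Input torque = output torque / (R × η) = 292.2 / (2.7186 × 0.9411) = 114.21 kgf·cm.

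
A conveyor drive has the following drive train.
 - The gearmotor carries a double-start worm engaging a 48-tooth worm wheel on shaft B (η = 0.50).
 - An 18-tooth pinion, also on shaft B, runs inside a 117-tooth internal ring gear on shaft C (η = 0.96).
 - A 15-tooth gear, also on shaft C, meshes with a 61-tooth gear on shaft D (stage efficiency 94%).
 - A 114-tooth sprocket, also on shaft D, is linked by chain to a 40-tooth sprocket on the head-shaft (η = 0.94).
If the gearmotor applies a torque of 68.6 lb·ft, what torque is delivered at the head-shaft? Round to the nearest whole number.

Worm: ratio = 48/2 = 24; torque at shaft B = 68.6 × 24 × 0.50 = 823.2 lb·ft.
Internal gear: ratio = 117/18 = 6.5; torque at shaft C = 823.2 × 6.5 × 0.96 = 5136.8 lb·ft.
Gear mesh: ratio = 61/15 = 4.0667; torque at shaft D = 5136.8 × 4.0667 × 0.94 = 19636 lb·ft.
Chain: ratio = 40/114 = 0.35088; torque at the head-shaft = 19636 × 0.35088 × 0.94 = 6476.5 lb·ft.

6476 lb·ft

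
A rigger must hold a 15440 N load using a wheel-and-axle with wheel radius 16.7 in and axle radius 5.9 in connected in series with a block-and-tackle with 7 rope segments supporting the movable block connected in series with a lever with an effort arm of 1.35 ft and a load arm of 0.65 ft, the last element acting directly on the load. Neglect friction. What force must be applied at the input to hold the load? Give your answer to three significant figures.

375 N

Wheel-and-axle MA = R/r = 16.7/5.9 = 2.8305.
Block-and-tackle MA = number of supporting rope parts = 7.
Lever MA = effort arm / load arm = 1.35/0.65 = 2.0769.
Combined ideal MA = 2.8305 × 7 × 2.0769 = 41.151.
Effort = load / MA = 15440 / 41.151 = 375.2 N.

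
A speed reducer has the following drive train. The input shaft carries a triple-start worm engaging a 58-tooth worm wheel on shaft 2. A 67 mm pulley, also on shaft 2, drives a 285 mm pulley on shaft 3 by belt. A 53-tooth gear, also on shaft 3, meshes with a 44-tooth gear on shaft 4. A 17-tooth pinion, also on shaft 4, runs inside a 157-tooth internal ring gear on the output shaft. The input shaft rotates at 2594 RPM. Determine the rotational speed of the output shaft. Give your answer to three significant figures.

4.11 RPM

the input shaft → shaft 2 (worm, 58/3): 2594 ÷ 19.333 = 134.17 RPM
shaft 2 → shaft 3 (belt, 285/67): 134.17 ÷ 4.2537 = 31.542 RPM
shaft 3 → shaft 4 (gear mesh, 44/53): 31.542 ÷ 0.83019 = 37.994 RPM
shaft 4 → the output shaft (internal gear, 157/17): 37.994 ÷ 9.2353 = 4.114 RPM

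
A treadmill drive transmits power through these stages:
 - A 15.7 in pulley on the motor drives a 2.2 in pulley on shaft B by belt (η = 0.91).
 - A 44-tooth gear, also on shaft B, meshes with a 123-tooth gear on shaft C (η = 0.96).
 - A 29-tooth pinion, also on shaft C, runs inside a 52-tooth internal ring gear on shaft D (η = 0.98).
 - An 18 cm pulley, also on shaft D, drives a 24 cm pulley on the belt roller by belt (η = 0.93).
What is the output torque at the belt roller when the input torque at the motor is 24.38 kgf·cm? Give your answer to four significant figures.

18.18 kgf·cm

belt 2.2/15.7 = 0.14013 → τ = 24.38·0.14013·0.91 = 3.1088 kgf·cm
gear mesh 123/44 = 2.7955 → τ = 3.1088·2.7955·0.96 = 8.343 kgf·cm
internal gear 52/29 = 1.7931 → τ = 8.343·1.7931·0.98 = 14.661 kgf·cm
belt 24/18 = 1.3333 → τ = 14.661·1.3333·0.93 = 18.179 kgf·cm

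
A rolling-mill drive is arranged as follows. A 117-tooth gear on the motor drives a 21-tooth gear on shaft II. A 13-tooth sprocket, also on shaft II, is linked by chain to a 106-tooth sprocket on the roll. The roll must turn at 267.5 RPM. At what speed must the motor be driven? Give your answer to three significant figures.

Overall ratio R = 0.17949 × 8.1538 = 1.4635.
Required input speed = output speed × R = 267.5 × 1.4635 = 391.49 RPM.

391 RPM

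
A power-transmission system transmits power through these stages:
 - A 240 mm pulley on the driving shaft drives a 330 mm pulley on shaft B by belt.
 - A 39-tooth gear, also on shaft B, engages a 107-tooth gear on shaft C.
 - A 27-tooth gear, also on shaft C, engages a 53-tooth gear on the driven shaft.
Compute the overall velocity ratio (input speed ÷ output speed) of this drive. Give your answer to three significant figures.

Each stage contributes driven/driver: belt 330/240 = 1.375, gear mesh 107/39 = 2.7436, gear mesh 53/27 = 1.963.
Overall: 1.375 × 2.7436 × 1.963 = 7.4052.

7.41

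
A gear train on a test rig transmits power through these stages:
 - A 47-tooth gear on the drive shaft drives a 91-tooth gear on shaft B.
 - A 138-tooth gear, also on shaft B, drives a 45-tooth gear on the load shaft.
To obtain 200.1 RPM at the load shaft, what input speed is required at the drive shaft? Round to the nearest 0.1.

Overall ratio R = 1.9362 × 0.32609 = 0.63136.
Required input speed = output speed × R = 200.1 × 0.63136 = 126.34 RPM.

126.3 RPM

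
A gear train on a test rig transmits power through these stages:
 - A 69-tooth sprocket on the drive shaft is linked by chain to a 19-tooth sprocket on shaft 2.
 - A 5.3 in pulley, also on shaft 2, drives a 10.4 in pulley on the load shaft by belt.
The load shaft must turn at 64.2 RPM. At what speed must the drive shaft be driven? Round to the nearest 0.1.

Overall ratio R = 0.27536 × 1.9623 = 0.54033.
Required input speed = output speed × R = 64.2 × 0.54033 = 34.689 RPM.

34.7 RPM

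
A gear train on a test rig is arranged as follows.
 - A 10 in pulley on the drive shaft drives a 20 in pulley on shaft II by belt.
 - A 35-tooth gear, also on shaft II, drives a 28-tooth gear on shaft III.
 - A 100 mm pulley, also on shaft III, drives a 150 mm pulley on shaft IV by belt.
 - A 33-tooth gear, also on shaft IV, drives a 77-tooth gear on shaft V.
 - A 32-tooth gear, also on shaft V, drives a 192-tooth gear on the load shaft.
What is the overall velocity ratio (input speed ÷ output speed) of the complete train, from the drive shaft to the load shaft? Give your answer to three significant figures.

33.6

Each stage contributes driven/driver: belt 20/10 = 2, gear mesh 28/35 = 0.8, belt 150/100 = 1.5, gear mesh 77/33 = 2.3333, gear mesh 192/32 = 6.
Overall: 2 × 0.8 × 1.5 × 2.3333 × 6 = 33.6.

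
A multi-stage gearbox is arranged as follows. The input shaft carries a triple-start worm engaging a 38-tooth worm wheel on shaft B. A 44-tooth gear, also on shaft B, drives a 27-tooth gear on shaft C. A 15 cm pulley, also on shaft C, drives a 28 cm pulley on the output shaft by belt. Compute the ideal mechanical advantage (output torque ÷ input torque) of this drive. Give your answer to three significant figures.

14.5

Each stage contributes driven/driver: worm 38/3 = 12.667, gear mesh 27/44 = 0.61364, belt 28/15 = 1.8667.
Overall: 12.667 × 0.61364 × 1.8667 = 14.509.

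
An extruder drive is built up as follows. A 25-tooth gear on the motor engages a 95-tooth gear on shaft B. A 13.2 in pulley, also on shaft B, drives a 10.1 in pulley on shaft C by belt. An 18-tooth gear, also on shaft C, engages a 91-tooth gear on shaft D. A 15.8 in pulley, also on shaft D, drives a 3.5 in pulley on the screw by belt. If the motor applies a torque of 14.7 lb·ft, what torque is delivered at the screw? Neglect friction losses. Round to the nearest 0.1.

47.9 lb·ft

Gear mesh: ratio = 95/25 = 3.8; torque at shaft B = 14.7 × 3.8 = 55.86 lb·ft.
Belt: ratio = 10.1/13.2 = 0.76515; torque at shaft C = 55.86 × 0.76515 = 42.741 lb·ft.
Gear mesh: ratio = 91/18 = 5.0556; torque at shaft D = 42.741 × 5.0556 = 216.08 lb·ft.
Belt: ratio = 3.5/15.8 = 0.22152; torque at the screw = 216.08 × 0.22152 = 47.866 lb·ft.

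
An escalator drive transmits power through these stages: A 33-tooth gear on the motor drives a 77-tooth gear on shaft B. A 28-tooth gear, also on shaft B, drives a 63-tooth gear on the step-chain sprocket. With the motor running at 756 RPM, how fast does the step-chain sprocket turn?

the motor → shaft B (gear mesh, 77/33): 756 ÷ 2.3333 = 324 RPM
shaft B → the step-chain sprocket (gear mesh, 63/28): 324 ÷ 2.25 = 144 RPM

144 RPM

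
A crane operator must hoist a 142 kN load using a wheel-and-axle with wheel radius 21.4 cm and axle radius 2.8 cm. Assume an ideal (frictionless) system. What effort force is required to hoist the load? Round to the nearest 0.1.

Wheel-and-axle MA = R/r = 21.4/2.8 = 7.6429.
Effort = load / MA = 142 / 7.6429 = 18.579 kN.

18.6 kN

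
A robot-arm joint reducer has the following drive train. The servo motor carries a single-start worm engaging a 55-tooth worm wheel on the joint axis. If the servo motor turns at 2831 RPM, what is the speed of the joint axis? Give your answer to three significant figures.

worm 55/1 = 55 → 2831/55 = 51.473 RPM

51.5 RPM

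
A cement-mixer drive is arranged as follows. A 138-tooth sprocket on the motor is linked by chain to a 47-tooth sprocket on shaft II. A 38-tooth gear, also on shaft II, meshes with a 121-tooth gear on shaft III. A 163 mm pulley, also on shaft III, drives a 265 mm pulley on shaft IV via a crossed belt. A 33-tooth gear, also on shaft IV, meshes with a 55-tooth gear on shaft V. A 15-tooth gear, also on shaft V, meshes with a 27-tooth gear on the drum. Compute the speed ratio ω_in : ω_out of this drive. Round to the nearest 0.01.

5.29

Each stage contributes driven/driver: chain 47/138 = 0.34058, gear mesh 121/38 = 3.1842, belt 265/163 = 1.6258, gear mesh 55/33 = 1.6667, gear mesh 27/15 = 1.8.
Overall: 0.34058 × 3.1842 × 1.6258 × 1.6667 × 1.8 = 5.2893.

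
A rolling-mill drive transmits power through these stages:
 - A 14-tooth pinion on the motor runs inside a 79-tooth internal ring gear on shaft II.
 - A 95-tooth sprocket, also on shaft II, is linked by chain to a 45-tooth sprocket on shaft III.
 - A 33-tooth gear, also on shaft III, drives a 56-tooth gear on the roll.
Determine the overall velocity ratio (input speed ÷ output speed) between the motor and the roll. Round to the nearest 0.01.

4.54

Each stage contributes driven/driver: internal gear 79/14 = 5.6429, chain 45/95 = 0.47368, gear mesh 56/33 = 1.697.
Overall: 5.6429 × 0.47368 × 1.697 = 4.5359.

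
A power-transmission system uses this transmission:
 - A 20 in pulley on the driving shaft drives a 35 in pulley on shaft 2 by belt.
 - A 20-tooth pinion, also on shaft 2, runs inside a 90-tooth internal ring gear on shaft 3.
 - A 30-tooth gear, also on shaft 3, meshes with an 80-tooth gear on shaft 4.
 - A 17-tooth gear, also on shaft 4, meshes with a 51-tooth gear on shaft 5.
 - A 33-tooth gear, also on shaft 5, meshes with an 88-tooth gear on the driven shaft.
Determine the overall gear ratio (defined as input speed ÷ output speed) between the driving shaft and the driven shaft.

168

Each stage contributes driven/driver: belt 35/20 = 1.75, internal gear 90/20 = 4.5, gear mesh 80/30 = 2.6667, gear mesh 51/17 = 3, gear mesh 88/33 = 2.6667.
Overall: 1.75 × 4.5 × 2.6667 × 3 × 2.6667 = 168.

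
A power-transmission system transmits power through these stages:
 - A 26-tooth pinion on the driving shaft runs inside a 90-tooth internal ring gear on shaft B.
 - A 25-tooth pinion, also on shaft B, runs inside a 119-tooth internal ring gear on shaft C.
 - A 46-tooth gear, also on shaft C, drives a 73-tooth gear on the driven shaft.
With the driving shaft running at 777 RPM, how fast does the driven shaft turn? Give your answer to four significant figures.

Internal gear: ratio = 90/26 = 3.4615, so shaft B turns at 777 / 3.4615 = 224.47 RPM.
Internal gear: ratio = 119/25 = 4.76, so shaft C turns at 224.47 / 4.76 = 47.157 RPM.
Gear mesh: ratio = 73/46 = 1.587, so the driven shaft turns at 47.157 / 1.587 = 29.715 RPM.

29.72 RPM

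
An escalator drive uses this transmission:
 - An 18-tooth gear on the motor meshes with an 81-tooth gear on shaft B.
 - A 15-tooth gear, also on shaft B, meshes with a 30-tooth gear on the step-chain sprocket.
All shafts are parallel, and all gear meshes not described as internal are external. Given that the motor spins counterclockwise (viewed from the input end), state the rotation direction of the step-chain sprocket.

the motor → shaft B: external mesh, 1 reversal → CW.
shaft B → the step-chain sprocket: external mesh, 1 reversal → CCW.
2 reversals in total — an even number — so the step-chain sprocket turns the same way as the motor.

counterclockwise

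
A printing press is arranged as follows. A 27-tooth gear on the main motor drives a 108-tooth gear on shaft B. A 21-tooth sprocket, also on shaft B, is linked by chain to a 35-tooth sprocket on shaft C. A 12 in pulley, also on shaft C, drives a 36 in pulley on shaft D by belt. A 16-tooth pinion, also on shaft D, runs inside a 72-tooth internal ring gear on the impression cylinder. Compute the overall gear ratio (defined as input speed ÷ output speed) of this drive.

90

Each stage contributes driven/driver: gear mesh 108/27 = 4, chain 35/21 = 1.6667, belt 36/12 = 3, internal gear 72/16 = 4.5.
Overall: 4 × 1.6667 × 3 × 4.5 = 90.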